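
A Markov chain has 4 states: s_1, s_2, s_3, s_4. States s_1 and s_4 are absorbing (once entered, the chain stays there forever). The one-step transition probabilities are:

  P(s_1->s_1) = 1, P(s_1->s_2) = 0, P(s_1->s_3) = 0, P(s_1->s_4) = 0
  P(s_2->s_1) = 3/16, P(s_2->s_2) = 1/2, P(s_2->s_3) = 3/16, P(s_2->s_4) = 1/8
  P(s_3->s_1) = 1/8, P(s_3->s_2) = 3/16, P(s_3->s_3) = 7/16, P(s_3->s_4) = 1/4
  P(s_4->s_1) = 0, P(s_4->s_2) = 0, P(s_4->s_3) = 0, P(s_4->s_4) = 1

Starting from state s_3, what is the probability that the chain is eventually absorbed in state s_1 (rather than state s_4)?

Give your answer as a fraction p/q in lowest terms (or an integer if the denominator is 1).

Answer: 25/63

Derivation:
Let a_i = P(absorbed in s_1 | start in state i).
Boundary conditions: a_s_1 = 1, a_s_4 = 0.
For each transient state i, a_i = sum_j P(i->j) * a_j:
  a_s_2 = 3/16*a_s_1 + 1/2*a_s_2 + 3/16*a_s_3 + 1/8*a_s_4
  a_s_3 = 1/8*a_s_1 + 3/16*a_s_2 + 7/16*a_s_3 + 1/4*a_s_4

Substituting a_s_1 = 1 and a_s_4 = 0, rearrange to (I - Q) a = r where r[i] = P(i -> s_1):
  [1/2, -3/16] . (a_s_2, a_s_3) = 3/16
  [-3/16, 9/16] . (a_s_2, a_s_3) = 1/8

Solving yields:
  a_s_2 = 11/21
  a_s_3 = 25/63

Starting state is s_3, so the absorption probability is a_s_3 = 25/63.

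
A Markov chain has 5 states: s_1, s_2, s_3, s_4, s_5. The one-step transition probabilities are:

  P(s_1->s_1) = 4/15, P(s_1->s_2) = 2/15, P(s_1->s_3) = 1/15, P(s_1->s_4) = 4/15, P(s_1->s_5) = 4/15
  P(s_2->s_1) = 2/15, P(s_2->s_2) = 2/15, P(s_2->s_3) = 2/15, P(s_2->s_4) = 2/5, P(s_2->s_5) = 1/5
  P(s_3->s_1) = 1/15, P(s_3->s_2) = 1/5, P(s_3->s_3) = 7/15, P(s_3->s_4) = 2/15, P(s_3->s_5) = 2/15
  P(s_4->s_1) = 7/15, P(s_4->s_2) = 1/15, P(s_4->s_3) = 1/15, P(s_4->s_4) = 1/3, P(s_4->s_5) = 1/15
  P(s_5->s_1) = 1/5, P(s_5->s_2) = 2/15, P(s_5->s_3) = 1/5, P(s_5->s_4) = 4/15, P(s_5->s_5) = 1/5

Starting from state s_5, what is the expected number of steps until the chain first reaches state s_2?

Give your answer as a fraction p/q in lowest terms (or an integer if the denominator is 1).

Let h_i = expected steps to first reach s_2 from state i.
Boundary: h_s_2 = 0.
First-step equations for the other states:
  h_s_1 = 1 + 4/15*h_s_1 + 2/15*h_s_2 + 1/15*h_s_3 + 4/15*h_s_4 + 4/15*h_s_5
  h_s_3 = 1 + 1/15*h_s_1 + 1/5*h_s_2 + 7/15*h_s_3 + 2/15*h_s_4 + 2/15*h_s_5
  h_s_4 = 1 + 7/15*h_s_1 + 1/15*h_s_2 + 1/15*h_s_3 + 1/3*h_s_4 + 1/15*h_s_5
  h_s_5 = 1 + 1/5*h_s_1 + 2/15*h_s_2 + 1/5*h_s_3 + 4/15*h_s_4 + 1/5*h_s_5

Substituting h_s_2 = 0 and rearranging gives the linear system (I - Q) h = 1:
  [11/15, -1/15, -4/15, -4/15] . (h_s_1, h_s_3, h_s_4, h_s_5) = 1
  [-1/15, 8/15, -2/15, -2/15] . (h_s_1, h_s_3, h_s_4, h_s_5) = 1
  [-7/15, -1/15, 2/3, -1/15] . (h_s_1, h_s_3, h_s_4, h_s_5) = 1
  [-1/5, -1/5, -4/15, 4/5] . (h_s_1, h_s_3, h_s_4, h_s_5) = 1

Solving yields:
  h_s_1 = 2575/324
  h_s_3 = 2255/324
  h_s_4 = 205/24
  h_s_5 = 845/108

Starting state is s_5, so the expected hitting time is h_s_5 = 845/108.

Answer: 845/108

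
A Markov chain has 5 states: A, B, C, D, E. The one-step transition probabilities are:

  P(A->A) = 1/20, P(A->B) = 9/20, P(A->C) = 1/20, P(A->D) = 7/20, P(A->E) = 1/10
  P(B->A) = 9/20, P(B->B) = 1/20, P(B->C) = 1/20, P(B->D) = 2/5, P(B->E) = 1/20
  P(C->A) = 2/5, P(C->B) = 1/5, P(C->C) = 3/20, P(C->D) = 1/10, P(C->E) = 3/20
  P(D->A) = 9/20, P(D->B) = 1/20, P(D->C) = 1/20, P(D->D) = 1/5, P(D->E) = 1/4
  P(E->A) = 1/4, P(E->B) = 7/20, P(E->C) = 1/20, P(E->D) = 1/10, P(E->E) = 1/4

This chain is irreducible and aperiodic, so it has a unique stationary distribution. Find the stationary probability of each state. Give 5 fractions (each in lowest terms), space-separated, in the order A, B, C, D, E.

The stationary distribution satisfies pi = pi * P, i.e.:
  pi_A = 1/20*pi_A + 9/20*pi_B + 2/5*pi_C + 9/20*pi_D + 1/4*pi_E
  pi_B = 9/20*pi_A + 1/20*pi_B + 1/5*pi_C + 1/20*pi_D + 7/20*pi_E
  pi_C = 1/20*pi_A + 1/20*pi_B + 3/20*pi_C + 1/20*pi_D + 1/20*pi_E
  pi_D = 7/20*pi_A + 2/5*pi_B + 1/10*pi_C + 1/5*pi_D + 1/10*pi_E
  pi_E = 1/10*pi_A + 1/20*pi_B + 3/20*pi_C + 1/4*pi_D + 1/4*pi_E
with normalization: pi_A + pi_B + pi_C + pi_D + pi_E = 1.

Using the first 4 balance equations plus normalization, the linear system A*pi = b is:
  [-19/20, 9/20, 2/5, 9/20, 1/4] . pi = 0
  [9/20, -19/20, 1/5, 1/20, 7/20] . pi = 0
  [1/20, 1/20, -17/20, 1/20, 1/20] . pi = 0
  [7/20, 2/5, 1/10, -4/5, 1/10] . pi = 0
  [1, 1, 1, 1, 1] . pi = 1

Solving yields:
  pi_A = 855/2876
  pi_B = 7723/34512
  pi_C = 1/18
  pi_D = 9259/34512
  pi_E = 8029/51768

Verification (pi * P):
  855/2876*1/20 + 7723/34512*9/20 + 1/18*2/5 + 9259/34512*9/20 + 8029/51768*1/4 = 855/2876 = pi_A  (ok)
  855/2876*9/20 + 7723/34512*1/20 + 1/18*1/5 + 9259/34512*1/20 + 8029/51768*7/20 = 7723/34512 = pi_B  (ok)
  855/2876*1/20 + 7723/34512*1/20 + 1/18*3/20 + 9259/34512*1/20 + 8029/51768*1/20 = 1/18 = pi_C  (ok)
  855/2876*7/20 + 7723/34512*2/5 + 1/18*1/10 + 9259/34512*1/5 + 8029/51768*1/10 = 9259/34512 = pi_D  (ok)
  855/2876*1/10 + 7723/34512*1/20 + 1/18*3/20 + 9259/34512*1/4 + 8029/51768*1/4 = 8029/51768 = pi_E  (ok)

Answer: 855/2876 7723/34512 1/18 9259/34512 8029/51768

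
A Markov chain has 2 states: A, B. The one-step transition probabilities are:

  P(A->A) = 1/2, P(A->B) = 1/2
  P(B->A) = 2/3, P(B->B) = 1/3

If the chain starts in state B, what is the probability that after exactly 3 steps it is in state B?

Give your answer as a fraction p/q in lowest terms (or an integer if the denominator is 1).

Answer: 23/54

Derivation:
Computing P^3 by repeated multiplication:
P^1 =
  A: [1/2, 1/2]
  B: [2/3, 1/3]
P^2 =
  A: [7/12, 5/12]
  B: [5/9, 4/9]
P^3 =
  A: [41/72, 31/72]
  B: [31/54, 23/54]

(P^3)[B -> B] = 23/54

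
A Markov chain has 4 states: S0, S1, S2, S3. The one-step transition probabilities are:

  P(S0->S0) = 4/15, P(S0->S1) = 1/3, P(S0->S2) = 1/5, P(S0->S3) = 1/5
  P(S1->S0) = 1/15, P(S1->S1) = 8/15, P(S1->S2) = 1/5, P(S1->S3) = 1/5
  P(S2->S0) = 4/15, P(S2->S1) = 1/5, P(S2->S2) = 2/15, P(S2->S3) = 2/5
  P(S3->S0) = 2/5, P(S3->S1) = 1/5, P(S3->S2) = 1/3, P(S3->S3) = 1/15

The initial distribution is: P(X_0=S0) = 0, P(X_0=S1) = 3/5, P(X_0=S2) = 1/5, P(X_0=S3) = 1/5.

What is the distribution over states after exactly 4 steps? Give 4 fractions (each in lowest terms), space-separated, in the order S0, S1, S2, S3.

Answer: 11428/50625 87503/253125 54241/253125 54241/253125

Derivation:
Propagating the distribution step by step (d_{t+1} = d_t * P):
d_0 = (S0=0, S1=3/5, S2=1/5, S3=1/5)
  d_1[S0] = 0*4/15 + 3/5*1/15 + 1/5*4/15 + 1/5*2/5 = 13/75
  d_1[S1] = 0*1/3 + 3/5*8/15 + 1/5*1/5 + 1/5*1/5 = 2/5
  d_1[S2] = 0*1/5 + 3/5*1/5 + 1/5*2/15 + 1/5*1/3 = 16/75
  d_1[S3] = 0*1/5 + 3/5*1/5 + 1/5*2/5 + 1/5*1/15 = 16/75
d_1 = (S0=13/75, S1=2/5, S2=16/75, S3=16/75)
  d_2[S0] = 13/75*4/15 + 2/5*1/15 + 16/75*4/15 + 16/75*2/5 = 242/1125
  d_2[S1] = 13/75*1/3 + 2/5*8/15 + 16/75*1/5 + 16/75*1/5 = 401/1125
  d_2[S2] = 13/75*1/5 + 2/5*1/5 + 16/75*2/15 + 16/75*1/3 = 241/1125
  d_2[S3] = 13/75*1/5 + 2/5*1/5 + 16/75*2/5 + 16/75*1/15 = 241/1125
d_2 = (S0=242/1125, S1=401/1125, S2=241/1125, S3=241/1125)
  d_3[S0] = 242/1125*4/15 + 401/1125*1/15 + 241/1125*4/15 + 241/1125*2/5 = 3779/16875
  d_3[S1] = 242/1125*1/3 + 401/1125*8/15 + 241/1125*1/5 + 241/1125*1/5 = 5864/16875
  d_3[S2] = 242/1125*1/5 + 401/1125*1/5 + 241/1125*2/15 + 241/1125*1/3 = 3616/16875
  d_3[S3] = 242/1125*1/5 + 401/1125*1/5 + 241/1125*2/5 + 241/1125*1/15 = 3616/16875
d_3 = (S0=3779/16875, S1=5864/16875, S2=3616/16875, S3=3616/16875)
  d_4[S0] = 3779/16875*4/15 + 5864/16875*1/15 + 3616/16875*4/15 + 3616/16875*2/5 = 11428/50625
  d_4[S1] = 3779/16875*1/3 + 5864/16875*8/15 + 3616/16875*1/5 + 3616/16875*1/5 = 87503/253125
  d_4[S2] = 3779/16875*1/5 + 5864/16875*1/5 + 3616/16875*2/15 + 3616/16875*1/3 = 54241/253125
  d_4[S3] = 3779/16875*1/5 + 5864/16875*1/5 + 3616/16875*2/5 + 3616/16875*1/15 = 54241/253125
d_4 = (S0=11428/50625, S1=87503/253125, S2=54241/253125, S3=54241/253125)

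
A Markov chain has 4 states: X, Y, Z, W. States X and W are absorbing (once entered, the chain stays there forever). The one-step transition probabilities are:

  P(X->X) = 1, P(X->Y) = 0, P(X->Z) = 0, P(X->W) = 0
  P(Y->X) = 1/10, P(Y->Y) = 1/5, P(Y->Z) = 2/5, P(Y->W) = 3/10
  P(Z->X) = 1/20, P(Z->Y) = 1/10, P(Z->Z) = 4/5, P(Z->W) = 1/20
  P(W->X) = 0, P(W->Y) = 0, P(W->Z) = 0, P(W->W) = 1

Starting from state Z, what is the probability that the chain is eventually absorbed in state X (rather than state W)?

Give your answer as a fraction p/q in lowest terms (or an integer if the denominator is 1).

Let a_i = P(absorbed in X | start in state i).
Boundary conditions: a_X = 1, a_W = 0.
For each transient state i, a_i = sum_j P(i->j) * a_j:
  a_Y = 1/10*a_X + 1/5*a_Y + 2/5*a_Z + 3/10*a_W
  a_Z = 1/20*a_X + 1/10*a_Y + 4/5*a_Z + 1/20*a_W

Substituting a_X = 1 and a_W = 0, rearrange to (I - Q) a = r where r[i] = P(i -> X):
  [4/5, -2/5] . (a_Y, a_Z) = 1/10
  [-1/10, 1/5] . (a_Y, a_Z) = 1/20

Solving yields:
  a_Y = 1/3
  a_Z = 5/12

Starting state is Z, so the absorption probability is a_Z = 5/12.

Answer: 5/12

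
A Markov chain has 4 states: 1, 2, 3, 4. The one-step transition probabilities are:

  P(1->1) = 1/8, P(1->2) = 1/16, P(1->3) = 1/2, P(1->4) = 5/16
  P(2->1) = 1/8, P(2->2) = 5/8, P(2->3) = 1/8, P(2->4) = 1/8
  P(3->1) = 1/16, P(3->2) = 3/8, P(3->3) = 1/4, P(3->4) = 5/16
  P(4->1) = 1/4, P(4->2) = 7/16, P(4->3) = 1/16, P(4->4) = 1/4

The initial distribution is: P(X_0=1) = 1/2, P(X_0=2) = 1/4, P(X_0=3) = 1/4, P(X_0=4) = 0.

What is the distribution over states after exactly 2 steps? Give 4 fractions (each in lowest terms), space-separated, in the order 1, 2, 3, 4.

Propagating the distribution step by step (d_{t+1} = d_t * P):
d_0 = (1=1/2, 2=1/4, 3=1/4, 4=0)
  d_1[1] = 1/2*1/8 + 1/4*1/8 + 1/4*1/16 + 0*1/4 = 7/64
  d_1[2] = 1/2*1/16 + 1/4*5/8 + 1/4*3/8 + 0*7/16 = 9/32
  d_1[3] = 1/2*1/2 + 1/4*1/8 + 1/4*1/4 + 0*1/16 = 11/32
  d_1[4] = 1/2*5/16 + 1/4*1/8 + 1/4*5/16 + 0*1/4 = 17/64
d_1 = (1=7/64, 2=9/32, 3=11/32, 4=17/64)
  d_2[1] = 7/64*1/8 + 9/32*1/8 + 11/32*1/16 + 17/64*1/4 = 35/256
  d_2[2] = 7/64*1/16 + 9/32*5/8 + 11/32*3/8 + 17/64*7/16 = 219/512
  d_2[3] = 7/64*1/2 + 9/32*1/8 + 11/32*1/4 + 17/64*1/16 = 197/1024
  d_2[4] = 7/64*5/16 + 9/32*1/8 + 11/32*5/16 + 17/64*1/4 = 249/1024
d_2 = (1=35/256, 2=219/512, 3=197/1024, 4=249/1024)

Answer: 35/256 219/512 197/1024 249/1024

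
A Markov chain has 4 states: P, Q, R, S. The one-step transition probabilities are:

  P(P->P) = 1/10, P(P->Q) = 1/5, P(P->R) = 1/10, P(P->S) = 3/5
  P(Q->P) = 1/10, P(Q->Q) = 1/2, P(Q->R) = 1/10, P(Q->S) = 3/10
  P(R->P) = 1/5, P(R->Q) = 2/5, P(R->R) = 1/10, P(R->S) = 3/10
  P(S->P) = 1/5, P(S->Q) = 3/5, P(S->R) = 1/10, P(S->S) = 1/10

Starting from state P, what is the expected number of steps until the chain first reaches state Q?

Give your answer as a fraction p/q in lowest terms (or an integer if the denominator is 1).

Answer: 250/93

Derivation:
Let h_i = expected steps to first reach Q from state i.
Boundary: h_Q = 0.
First-step equations for the other states:
  h_P = 1 + 1/10*h_P + 1/5*h_Q + 1/10*h_R + 3/5*h_S
  h_R = 1 + 1/5*h_P + 2/5*h_Q + 1/10*h_R + 3/10*h_S
  h_S = 1 + 1/5*h_P + 3/5*h_Q + 1/10*h_R + 1/10*h_S

Substituting h_Q = 0 and rearranging gives the linear system (I - Q) h = 1:
  [9/10, -1/10, -3/5] . (h_P, h_R, h_S) = 1
  [-1/5, 9/10, -3/10] . (h_P, h_R, h_S) = 1
  [-1/5, -1/10, 9/10] . (h_P, h_R, h_S) = 1

Solving yields:
  h_P = 250/93
  h_R = 220/93
  h_S = 550/279

Starting state is P, so the expected hitting time is h_P = 250/93.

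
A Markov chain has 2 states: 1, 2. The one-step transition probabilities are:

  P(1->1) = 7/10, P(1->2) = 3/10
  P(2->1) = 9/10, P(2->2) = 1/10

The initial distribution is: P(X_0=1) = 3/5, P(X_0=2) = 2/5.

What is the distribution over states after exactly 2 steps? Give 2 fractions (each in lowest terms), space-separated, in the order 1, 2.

Answer: 93/125 32/125

Derivation:
Propagating the distribution step by step (d_{t+1} = d_t * P):
d_0 = (1=3/5, 2=2/5)
  d_1[1] = 3/5*7/10 + 2/5*9/10 = 39/50
  d_1[2] = 3/5*3/10 + 2/5*1/10 = 11/50
d_1 = (1=39/50, 2=11/50)
  d_2[1] = 39/50*7/10 + 11/50*9/10 = 93/125
  d_2[2] = 39/50*3/10 + 11/50*1/10 = 32/125
d_2 = (1=93/125, 2=32/125)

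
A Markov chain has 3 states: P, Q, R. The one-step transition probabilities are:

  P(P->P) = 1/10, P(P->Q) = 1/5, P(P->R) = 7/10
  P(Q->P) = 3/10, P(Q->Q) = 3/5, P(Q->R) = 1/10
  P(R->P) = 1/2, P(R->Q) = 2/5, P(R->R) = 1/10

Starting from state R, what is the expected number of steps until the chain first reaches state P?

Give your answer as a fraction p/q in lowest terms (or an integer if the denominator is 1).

Let h_i = expected steps to first reach P from state i.
Boundary: h_P = 0.
First-step equations for the other states:
  h_Q = 1 + 3/10*h_P + 3/5*h_Q + 1/10*h_R
  h_R = 1 + 1/2*h_P + 2/5*h_Q + 1/10*h_R

Substituting h_P = 0 and rearranging gives the linear system (I - Q) h = 1:
  [2/5, -1/10] . (h_Q, h_R) = 1
  [-2/5, 9/10] . (h_Q, h_R) = 1

Solving yields:
  h_Q = 25/8
  h_R = 5/2

Starting state is R, so the expected hitting time is h_R = 5/2.

Answer: 5/2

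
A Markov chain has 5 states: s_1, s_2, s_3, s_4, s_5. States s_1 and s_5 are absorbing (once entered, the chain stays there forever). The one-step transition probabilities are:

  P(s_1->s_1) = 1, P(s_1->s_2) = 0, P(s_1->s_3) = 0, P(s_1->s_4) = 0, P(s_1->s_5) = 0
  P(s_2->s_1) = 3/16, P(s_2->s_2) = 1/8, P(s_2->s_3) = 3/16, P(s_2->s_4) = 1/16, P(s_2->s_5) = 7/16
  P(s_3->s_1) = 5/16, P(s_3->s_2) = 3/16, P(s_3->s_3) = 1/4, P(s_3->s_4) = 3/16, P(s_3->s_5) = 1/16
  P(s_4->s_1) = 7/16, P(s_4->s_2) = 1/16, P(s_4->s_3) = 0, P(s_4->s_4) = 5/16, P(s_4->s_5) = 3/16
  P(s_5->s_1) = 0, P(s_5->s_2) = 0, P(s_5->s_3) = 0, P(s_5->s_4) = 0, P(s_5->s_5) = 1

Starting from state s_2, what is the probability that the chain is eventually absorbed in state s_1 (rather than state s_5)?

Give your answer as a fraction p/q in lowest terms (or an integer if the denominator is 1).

Let a_i = P(absorbed in s_1 | start in state i).
Boundary conditions: a_s_1 = 1, a_s_5 = 0.
For each transient state i, a_i = sum_j P(i->j) * a_j:
  a_s_2 = 3/16*a_s_1 + 1/8*a_s_2 + 3/16*a_s_3 + 1/16*a_s_4 + 7/16*a_s_5
  a_s_3 = 5/16*a_s_1 + 3/16*a_s_2 + 1/4*a_s_3 + 3/16*a_s_4 + 1/16*a_s_5
  a_s_4 = 7/16*a_s_1 + 1/16*a_s_2 + 0*a_s_3 + 5/16*a_s_4 + 3/16*a_s_5

Substituting a_s_1 = 1 and a_s_5 = 0, rearrange to (I - Q) a = r where r[i] = P(i -> s_1):
  [7/8, -3/16, -1/16] . (a_s_2, a_s_3, a_s_4) = 3/16
  [-3/16, 3/4, -3/16] . (a_s_2, a_s_3, a_s_4) = 5/16
  [-1/16, 0, 11/16] . (a_s_2, a_s_3, a_s_4) = 7/16

Solving yields:
  a_s_2 = 59/144
  a_s_3 = 11/16
  a_s_4 = 97/144

Starting state is s_2, so the absorption probability is a_s_2 = 59/144.

Answer: 59/144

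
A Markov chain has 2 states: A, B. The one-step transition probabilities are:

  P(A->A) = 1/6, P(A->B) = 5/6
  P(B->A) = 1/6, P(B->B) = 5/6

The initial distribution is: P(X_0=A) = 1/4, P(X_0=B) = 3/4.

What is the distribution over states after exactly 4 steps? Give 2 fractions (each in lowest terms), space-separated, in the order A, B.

Answer: 1/6 5/6

Derivation:
Propagating the distribution step by step (d_{t+1} = d_t * P):
d_0 = (A=1/4, B=3/4)
  d_1[A] = 1/4*1/6 + 3/4*1/6 = 1/6
  d_1[B] = 1/4*5/6 + 3/4*5/6 = 5/6
d_1 = (A=1/6, B=5/6)
  d_2[A] = 1/6*1/6 + 5/6*1/6 = 1/6
  d_2[B] = 1/6*5/6 + 5/6*5/6 = 5/6
d_2 = (A=1/6, B=5/6)
  d_3[A] = 1/6*1/6 + 5/6*1/6 = 1/6
  d_3[B] = 1/6*5/6 + 5/6*5/6 = 5/6
d_3 = (A=1/6, B=5/6)
  d_4[A] = 1/6*1/6 + 5/6*1/6 = 1/6
  d_4[B] = 1/6*5/6 + 5/6*5/6 = 5/6
d_4 = (A=1/6, B=5/6)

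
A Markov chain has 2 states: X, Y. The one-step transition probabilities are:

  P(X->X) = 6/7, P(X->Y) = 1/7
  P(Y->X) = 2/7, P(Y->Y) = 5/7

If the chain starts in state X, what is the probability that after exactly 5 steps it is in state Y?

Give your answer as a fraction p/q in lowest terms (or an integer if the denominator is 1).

Computing P^5 by repeated multiplication:
P^1 =
  X: [6/7, 1/7]
  Y: [2/7, 5/7]
P^2 =
  X: [38/49, 11/49]
  Y: [22/49, 27/49]
P^3 =
  X: [250/343, 93/343]
  Y: [186/343, 157/343]
P^4 =
  X: [1686/2401, 715/2401]
  Y: [1430/2401, 971/2401]
P^5 =
  X: [11546/16807, 5261/16807]
  Y: [10522/16807, 6285/16807]

(P^5)[X -> Y] = 5261/16807

Answer: 5261/16807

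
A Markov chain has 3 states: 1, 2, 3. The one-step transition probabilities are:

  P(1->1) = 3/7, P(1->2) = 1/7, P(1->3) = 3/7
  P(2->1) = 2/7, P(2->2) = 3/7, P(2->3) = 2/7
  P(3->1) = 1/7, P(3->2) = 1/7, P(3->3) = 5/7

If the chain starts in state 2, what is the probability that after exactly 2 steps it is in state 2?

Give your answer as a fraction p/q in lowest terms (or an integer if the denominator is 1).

Computing P^2 by repeated multiplication:
P^1 =
  1: [3/7, 1/7, 3/7]
  2: [2/7, 3/7, 2/7]
  3: [1/7, 1/7, 5/7]
P^2 =
  1: [2/7, 9/49, 26/49]
  2: [2/7, 13/49, 22/49]
  3: [10/49, 9/49, 30/49]

(P^2)[2 -> 2] = 13/49

Answer: 13/49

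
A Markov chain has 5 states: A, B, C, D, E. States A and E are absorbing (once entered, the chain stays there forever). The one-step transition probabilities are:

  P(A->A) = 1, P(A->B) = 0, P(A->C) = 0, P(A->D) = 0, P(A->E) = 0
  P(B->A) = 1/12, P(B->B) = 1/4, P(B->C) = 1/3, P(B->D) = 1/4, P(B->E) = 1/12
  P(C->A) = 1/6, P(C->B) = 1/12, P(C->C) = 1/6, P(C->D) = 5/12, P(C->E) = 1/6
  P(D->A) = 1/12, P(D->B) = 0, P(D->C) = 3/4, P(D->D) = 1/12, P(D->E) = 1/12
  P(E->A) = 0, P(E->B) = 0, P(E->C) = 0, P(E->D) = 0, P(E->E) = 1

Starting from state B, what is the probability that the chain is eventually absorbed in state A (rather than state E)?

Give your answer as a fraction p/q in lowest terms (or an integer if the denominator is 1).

Let a_i = P(absorbed in A | start in state i).
Boundary conditions: a_A = 1, a_E = 0.
For each transient state i, a_i = sum_j P(i->j) * a_j:
  a_B = 1/12*a_A + 1/4*a_B + 1/3*a_C + 1/4*a_D + 1/12*a_E
  a_C = 1/6*a_A + 1/12*a_B + 1/6*a_C + 5/12*a_D + 1/6*a_E
  a_D = 1/12*a_A + 0*a_B + 3/4*a_C + 1/12*a_D + 1/12*a_E

Substituting a_A = 1 and a_E = 0, rearrange to (I - Q) a = r where r[i] = P(i -> A):
  [3/4, -1/3, -1/4] . (a_B, a_C, a_D) = 1/12
  [-1/12, 5/6, -5/12] . (a_B, a_C, a_D) = 1/6
  [0, -3/4, 11/12] . (a_B, a_C, a_D) = 1/12

Solving yields:
  a_B = 1/2
  a_C = 1/2
  a_D = 1/2

Starting state is B, so the absorption probability is a_B = 1/2.

Answer: 1/2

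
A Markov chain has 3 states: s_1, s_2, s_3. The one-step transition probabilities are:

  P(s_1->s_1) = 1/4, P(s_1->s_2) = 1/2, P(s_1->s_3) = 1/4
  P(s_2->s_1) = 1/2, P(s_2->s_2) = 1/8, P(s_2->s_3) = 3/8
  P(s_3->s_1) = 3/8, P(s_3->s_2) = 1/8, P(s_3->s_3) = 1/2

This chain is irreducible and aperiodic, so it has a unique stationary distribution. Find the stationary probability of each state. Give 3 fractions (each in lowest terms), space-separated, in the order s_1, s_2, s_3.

The stationary distribution satisfies pi = pi * P, i.e.:
  pi_s_1 = 1/4*pi_s_1 + 1/2*pi_s_2 + 3/8*pi_s_3
  pi_s_2 = 1/2*pi_s_1 + 1/8*pi_s_2 + 1/8*pi_s_3
  pi_s_3 = 1/4*pi_s_1 + 3/8*pi_s_2 + 1/2*pi_s_3
with normalization: pi_s_1 + pi_s_2 + pi_s_3 = 1.

Using the first 2 balance equations plus normalization, the linear system A*pi = b is:
  [-3/4, 1/2, 3/8] . pi = 0
  [1/2, -7/8, 1/8] . pi = 0
  [1, 1, 1] . pi = 1

Solving yields:
  pi_s_1 = 25/69
  pi_s_2 = 6/23
  pi_s_3 = 26/69

Verification (pi * P):
  25/69*1/4 + 6/23*1/2 + 26/69*3/8 = 25/69 = pi_s_1  (ok)
  25/69*1/2 + 6/23*1/8 + 26/69*1/8 = 6/23 = pi_s_2  (ok)
  25/69*1/4 + 6/23*3/8 + 26/69*1/2 = 26/69 = pi_s_3  (ok)

Answer: 25/69 6/23 26/69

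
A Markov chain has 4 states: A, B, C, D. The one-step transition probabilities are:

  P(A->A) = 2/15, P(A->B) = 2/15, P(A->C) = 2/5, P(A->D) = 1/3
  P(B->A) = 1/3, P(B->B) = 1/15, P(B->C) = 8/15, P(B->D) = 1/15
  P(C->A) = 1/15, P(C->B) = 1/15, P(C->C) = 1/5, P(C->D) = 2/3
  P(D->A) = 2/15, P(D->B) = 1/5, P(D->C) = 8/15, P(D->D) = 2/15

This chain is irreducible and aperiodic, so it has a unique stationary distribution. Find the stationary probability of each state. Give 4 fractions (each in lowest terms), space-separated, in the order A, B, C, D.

Answer: 338/2557 315/2557 989/2557 915/2557

Derivation:
The stationary distribution satisfies pi = pi * P, i.e.:
  pi_A = 2/15*pi_A + 1/3*pi_B + 1/15*pi_C + 2/15*pi_D
  pi_B = 2/15*pi_A + 1/15*pi_B + 1/15*pi_C + 1/5*pi_D
  pi_C = 2/5*pi_A + 8/15*pi_B + 1/5*pi_C + 8/15*pi_D
  pi_D = 1/3*pi_A + 1/15*pi_B + 2/3*pi_C + 2/15*pi_D
with normalization: pi_A + pi_B + pi_C + pi_D = 1.

Using the first 3 balance equations plus normalization, the linear system A*pi = b is:
  [-13/15, 1/3, 1/15, 2/15] . pi = 0
  [2/15, -14/15, 1/15, 1/5] . pi = 0
  [2/5, 8/15, -4/5, 8/15] . pi = 0
  [1, 1, 1, 1] . pi = 1

Solving yields:
  pi_A = 338/2557
  pi_B = 315/2557
  pi_C = 989/2557
  pi_D = 915/2557

Verification (pi * P):
  338/2557*2/15 + 315/2557*1/3 + 989/2557*1/15 + 915/2557*2/15 = 338/2557 = pi_A  (ok)
  338/2557*2/15 + 315/2557*1/15 + 989/2557*1/15 + 915/2557*1/5 = 315/2557 = pi_B  (ok)
  338/2557*2/5 + 315/2557*8/15 + 989/2557*1/5 + 915/2557*8/15 = 989/2557 = pi_C  (ok)
  338/2557*1/3 + 315/2557*1/15 + 989/2557*2/3 + 915/2557*2/15 = 915/2557 = pi_D  (ok)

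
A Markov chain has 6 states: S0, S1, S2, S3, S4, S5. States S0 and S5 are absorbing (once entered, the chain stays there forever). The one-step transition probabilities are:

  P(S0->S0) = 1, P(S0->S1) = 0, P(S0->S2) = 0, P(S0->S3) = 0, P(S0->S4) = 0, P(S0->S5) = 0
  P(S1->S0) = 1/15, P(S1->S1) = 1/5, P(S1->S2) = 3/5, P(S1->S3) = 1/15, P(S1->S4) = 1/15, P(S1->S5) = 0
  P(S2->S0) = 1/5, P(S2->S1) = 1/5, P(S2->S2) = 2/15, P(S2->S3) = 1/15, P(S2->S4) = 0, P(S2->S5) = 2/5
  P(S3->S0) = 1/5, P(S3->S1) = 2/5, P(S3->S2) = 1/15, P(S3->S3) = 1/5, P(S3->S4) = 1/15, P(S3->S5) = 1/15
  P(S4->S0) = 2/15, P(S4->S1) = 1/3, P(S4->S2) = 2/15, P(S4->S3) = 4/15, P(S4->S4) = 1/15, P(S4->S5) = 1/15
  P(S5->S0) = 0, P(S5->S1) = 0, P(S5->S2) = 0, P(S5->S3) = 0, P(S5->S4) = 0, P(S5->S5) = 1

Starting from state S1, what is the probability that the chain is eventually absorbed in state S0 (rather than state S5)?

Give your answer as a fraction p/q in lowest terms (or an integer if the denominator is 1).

Answer: 8116/17775

Derivation:
Let a_i = P(absorbed in S0 | start in state i).
Boundary conditions: a_S0 = 1, a_S5 = 0.
For each transient state i, a_i = sum_j P(i->j) * a_j:
  a_S1 = 1/15*a_S0 + 1/5*a_S1 + 3/5*a_S2 + 1/15*a_S3 + 1/15*a_S4 + 0*a_S5
  a_S2 = 1/5*a_S0 + 1/5*a_S1 + 2/15*a_S2 + 1/15*a_S3 + 0*a_S4 + 2/5*a_S5
  a_S3 = 1/5*a_S0 + 2/5*a_S1 + 1/15*a_S2 + 1/5*a_S3 + 1/15*a_S4 + 1/15*a_S5
  a_S4 = 2/15*a_S0 + 1/3*a_S1 + 2/15*a_S2 + 4/15*a_S3 + 1/15*a_S4 + 1/15*a_S5

Substituting a_S0 = 1 and a_S5 = 0, rearrange to (I - Q) a = r where r[i] = P(i -> S0):
  [4/5, -3/5, -1/15, -1/15] . (a_S1, a_S2, a_S3, a_S4) = 1/15
  [-1/5, 13/15, -1/15, 0] . (a_S1, a_S2, a_S3, a_S4) = 1/5
  [-2/5, -1/15, 4/5, -1/15] . (a_S1, a_S2, a_S3, a_S4) = 1/5
  [-1/3, -2/15, -4/15, 14/15] . (a_S1, a_S2, a_S3, a_S4) = 2/15

Solving yields:
  a_S1 = 8116/17775
  a_S2 = 6731/17775
  a_S3 = 1966/3555
  a_S4 = 9208/17775

Starting state is S1, so the absorption probability is a_S1 = 8116/17775.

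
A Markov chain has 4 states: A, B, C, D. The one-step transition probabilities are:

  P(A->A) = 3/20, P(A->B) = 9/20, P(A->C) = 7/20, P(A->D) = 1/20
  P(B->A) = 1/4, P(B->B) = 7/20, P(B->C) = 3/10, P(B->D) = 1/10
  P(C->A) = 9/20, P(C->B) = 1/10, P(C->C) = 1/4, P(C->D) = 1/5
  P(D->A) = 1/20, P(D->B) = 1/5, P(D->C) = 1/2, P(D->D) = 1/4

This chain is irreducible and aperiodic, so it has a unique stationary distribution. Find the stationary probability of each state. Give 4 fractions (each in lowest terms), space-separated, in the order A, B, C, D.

Answer: 1969/7550 2067/7550 2453/7550 1061/7550

Derivation:
The stationary distribution satisfies pi = pi * P, i.e.:
  pi_A = 3/20*pi_A + 1/4*pi_B + 9/20*pi_C + 1/20*pi_D
  pi_B = 9/20*pi_A + 7/20*pi_B + 1/10*pi_C + 1/5*pi_D
  pi_C = 7/20*pi_A + 3/10*pi_B + 1/4*pi_C + 1/2*pi_D
  pi_D = 1/20*pi_A + 1/10*pi_B + 1/5*pi_C + 1/4*pi_D
with normalization: pi_A + pi_B + pi_C + pi_D = 1.

Using the first 3 balance equations plus normalization, the linear system A*pi = b is:
  [-17/20, 1/4, 9/20, 1/20] . pi = 0
  [9/20, -13/20, 1/10, 1/5] . pi = 0
  [7/20, 3/10, -3/4, 1/2] . pi = 0
  [1, 1, 1, 1] . pi = 1

Solving yields:
  pi_A = 1969/7550
  pi_B = 2067/7550
  pi_C = 2453/7550
  pi_D = 1061/7550

Verification (pi * P):
  1969/7550*3/20 + 2067/7550*1/4 + 2453/7550*9/20 + 1061/7550*1/20 = 1969/7550 = pi_A  (ok)
  1969/7550*9/20 + 2067/7550*7/20 + 2453/7550*1/10 + 1061/7550*1/5 = 2067/7550 = pi_B  (ok)
  1969/7550*7/20 + 2067/7550*3/10 + 2453/7550*1/4 + 1061/7550*1/2 = 2453/7550 = pi_C  (ok)
  1969/7550*1/20 + 2067/7550*1/10 + 2453/7550*1/5 + 1061/7550*1/4 = 1061/7550 = pi_D  (ok)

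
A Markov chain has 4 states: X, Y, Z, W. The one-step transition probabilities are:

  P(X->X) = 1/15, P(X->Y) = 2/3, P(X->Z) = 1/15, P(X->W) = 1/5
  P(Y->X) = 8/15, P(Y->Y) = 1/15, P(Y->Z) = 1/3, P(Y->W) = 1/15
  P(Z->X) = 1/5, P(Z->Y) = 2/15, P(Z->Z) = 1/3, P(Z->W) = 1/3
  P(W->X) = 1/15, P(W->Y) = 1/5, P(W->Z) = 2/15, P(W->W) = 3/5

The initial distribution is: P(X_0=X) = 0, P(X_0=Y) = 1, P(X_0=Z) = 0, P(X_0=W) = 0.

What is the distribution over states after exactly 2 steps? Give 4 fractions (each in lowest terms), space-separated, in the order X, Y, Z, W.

Propagating the distribution step by step (d_{t+1} = d_t * P):
d_0 = (X=0, Y=1, Z=0, W=0)
  d_1[X] = 0*1/15 + 1*8/15 + 0*1/5 + 0*1/15 = 8/15
  d_1[Y] = 0*2/3 + 1*1/15 + 0*2/15 + 0*1/5 = 1/15
  d_1[Z] = 0*1/15 + 1*1/3 + 0*1/3 + 0*2/15 = 1/3
  d_1[W] = 0*1/5 + 1*1/15 + 0*1/3 + 0*3/5 = 1/15
d_1 = (X=8/15, Y=1/15, Z=1/3, W=1/15)
  d_2[X] = 8/15*1/15 + 1/15*8/15 + 1/3*1/5 + 1/15*1/15 = 32/225
  d_2[Y] = 8/15*2/3 + 1/15*1/15 + 1/3*2/15 + 1/15*1/5 = 94/225
  d_2[Z] = 8/15*1/15 + 1/15*1/3 + 1/3*1/3 + 1/15*2/15 = 8/45
  d_2[W] = 8/15*1/5 + 1/15*1/15 + 1/3*1/3 + 1/15*3/5 = 59/225
d_2 = (X=32/225, Y=94/225, Z=8/45, W=59/225)

Answer: 32/225 94/225 8/45 59/225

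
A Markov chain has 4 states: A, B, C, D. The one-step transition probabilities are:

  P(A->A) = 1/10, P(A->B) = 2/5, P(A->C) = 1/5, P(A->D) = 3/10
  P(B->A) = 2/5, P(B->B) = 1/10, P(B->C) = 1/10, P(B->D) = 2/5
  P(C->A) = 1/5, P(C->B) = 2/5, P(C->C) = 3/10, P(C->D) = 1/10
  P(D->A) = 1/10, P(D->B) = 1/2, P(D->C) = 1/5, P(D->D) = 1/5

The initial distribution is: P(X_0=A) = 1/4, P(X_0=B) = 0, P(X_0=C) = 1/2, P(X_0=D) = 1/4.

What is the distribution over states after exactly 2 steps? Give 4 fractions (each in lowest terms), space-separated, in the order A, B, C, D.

Propagating the distribution step by step (d_{t+1} = d_t * P):
d_0 = (A=1/4, B=0, C=1/2, D=1/4)
  d_1[A] = 1/4*1/10 + 0*2/5 + 1/2*1/5 + 1/4*1/10 = 3/20
  d_1[B] = 1/4*2/5 + 0*1/10 + 1/2*2/5 + 1/4*1/2 = 17/40
  d_1[C] = 1/4*1/5 + 0*1/10 + 1/2*3/10 + 1/4*1/5 = 1/4
  d_1[D] = 1/4*3/10 + 0*2/5 + 1/2*1/10 + 1/4*1/5 = 7/40
d_1 = (A=3/20, B=17/40, C=1/4, D=7/40)
  d_2[A] = 3/20*1/10 + 17/40*2/5 + 1/4*1/5 + 7/40*1/10 = 101/400
  d_2[B] = 3/20*2/5 + 17/40*1/10 + 1/4*2/5 + 7/40*1/2 = 29/100
  d_2[C] = 3/20*1/5 + 17/40*1/10 + 1/4*3/10 + 7/40*1/5 = 73/400
  d_2[D] = 3/20*3/10 + 17/40*2/5 + 1/4*1/10 + 7/40*1/5 = 11/40
d_2 = (A=101/400, B=29/100, C=73/400, D=11/40)

Answer: 101/400 29/100 73/400 11/40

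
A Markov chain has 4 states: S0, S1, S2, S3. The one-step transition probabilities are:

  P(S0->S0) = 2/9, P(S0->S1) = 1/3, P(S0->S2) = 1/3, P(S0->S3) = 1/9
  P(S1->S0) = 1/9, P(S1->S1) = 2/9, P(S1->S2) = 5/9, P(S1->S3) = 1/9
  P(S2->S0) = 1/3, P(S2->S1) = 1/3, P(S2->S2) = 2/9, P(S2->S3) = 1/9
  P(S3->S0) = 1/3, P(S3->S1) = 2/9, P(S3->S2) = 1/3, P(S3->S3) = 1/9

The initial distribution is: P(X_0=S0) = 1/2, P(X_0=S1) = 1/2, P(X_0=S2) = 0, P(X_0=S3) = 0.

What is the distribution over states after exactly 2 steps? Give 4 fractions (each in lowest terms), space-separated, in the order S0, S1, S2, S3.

Propagating the distribution step by step (d_{t+1} = d_t * P):
d_0 = (S0=1/2, S1=1/2, S2=0, S3=0)
  d_1[S0] = 1/2*2/9 + 1/2*1/9 + 0*1/3 + 0*1/3 = 1/6
  d_1[S1] = 1/2*1/3 + 1/2*2/9 + 0*1/3 + 0*2/9 = 5/18
  d_1[S2] = 1/2*1/3 + 1/2*5/9 + 0*2/9 + 0*1/3 = 4/9
  d_1[S3] = 1/2*1/9 + 1/2*1/9 + 0*1/9 + 0*1/9 = 1/9
d_1 = (S0=1/6, S1=5/18, S2=4/9, S3=1/9)
  d_2[S0] = 1/6*2/9 + 5/18*1/9 + 4/9*1/3 + 1/9*1/3 = 41/162
  d_2[S1] = 1/6*1/3 + 5/18*2/9 + 4/9*1/3 + 1/9*2/9 = 47/162
  d_2[S2] = 1/6*1/3 + 5/18*5/9 + 4/9*2/9 + 1/9*1/3 = 28/81
  d_2[S3] = 1/6*1/9 + 5/18*1/9 + 4/9*1/9 + 1/9*1/9 = 1/9
d_2 = (S0=41/162, S1=47/162, S2=28/81, S3=1/9)

Answer: 41/162 47/162 28/81 1/9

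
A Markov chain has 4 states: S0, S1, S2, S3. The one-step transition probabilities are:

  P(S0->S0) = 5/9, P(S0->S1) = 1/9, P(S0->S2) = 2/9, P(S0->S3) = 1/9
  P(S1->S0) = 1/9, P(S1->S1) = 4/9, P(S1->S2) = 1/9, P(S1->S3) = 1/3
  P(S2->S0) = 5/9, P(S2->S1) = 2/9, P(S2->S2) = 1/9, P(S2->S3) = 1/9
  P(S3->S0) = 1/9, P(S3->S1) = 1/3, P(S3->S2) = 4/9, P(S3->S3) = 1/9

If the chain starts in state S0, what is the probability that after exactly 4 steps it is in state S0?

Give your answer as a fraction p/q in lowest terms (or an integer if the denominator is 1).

Answer: 2521/6561

Derivation:
Computing P^4 by repeated multiplication:
P^1 =
  S0: [5/9, 1/9, 2/9, 1/9]
  S1: [1/9, 4/9, 1/9, 1/3]
  S2: [5/9, 2/9, 1/9, 1/9]
  S3: [1/9, 1/3, 4/9, 1/9]
P^2 =
  S0: [37/81, 16/81, 17/81, 11/81]
  S1: [17/81, 28/81, 19/81, 17/81]
  S2: [11/27, 2/9, 17/81, 13/81]
  S3: [29/81, 8/27, 13/81, 5/27]
P^3 =
  S0: [11/27, 56/243, 151/729, 113/729]
  S1: [25/81, 218/729, 149/729, 137/729]
  S2: [281/729, 178/729, 17/81, 13/81]
  S3: [83/243, 196/729, 155/729, 43/243]
P^4 =
  S0: [2521/6561, 1610/6561, 455/2187, 355/2187]
  S1: [2225/6561, 602/2187, 455/2187, 1165/6561]
  S2: [2465/6561, 550/2187, 1361/6561, 1085/6561]
  S3: [2345/6561, 1730/6561, 455/2187, 1121/6561]

(P^4)[S0 -> S0] = 2521/6561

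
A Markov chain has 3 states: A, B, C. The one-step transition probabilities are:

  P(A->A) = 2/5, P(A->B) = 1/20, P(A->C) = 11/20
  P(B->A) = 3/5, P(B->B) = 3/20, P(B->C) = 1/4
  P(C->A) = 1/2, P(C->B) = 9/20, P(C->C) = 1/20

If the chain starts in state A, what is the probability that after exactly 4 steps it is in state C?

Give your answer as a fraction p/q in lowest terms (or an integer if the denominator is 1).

Answer: 817/2500

Derivation:
Computing P^4 by repeated multiplication:
P^1 =
  A: [2/5, 1/20, 11/20]
  B: [3/5, 3/20, 1/4]
  C: [1/2, 9/20, 1/20]
P^2 =
  A: [93/200, 11/40, 13/50]
  B: [91/200, 33/200, 19/50]
  C: [99/200, 23/200, 39/100]
P^3 =
  A: [481/1000, 363/2000, 27/80]
  B: [471/1000, 437/2000, 621/2000]
  C: [231/500, 87/400, 641/2000]
P^4 =
  A: [9401/20000, 4063/20000, 817/2500]
  B: [1899/4000, 3921/20000, 823/2500]
  C: [9511/20000, 3999/20000, 649/2000]

(P^4)[A -> C] = 817/2500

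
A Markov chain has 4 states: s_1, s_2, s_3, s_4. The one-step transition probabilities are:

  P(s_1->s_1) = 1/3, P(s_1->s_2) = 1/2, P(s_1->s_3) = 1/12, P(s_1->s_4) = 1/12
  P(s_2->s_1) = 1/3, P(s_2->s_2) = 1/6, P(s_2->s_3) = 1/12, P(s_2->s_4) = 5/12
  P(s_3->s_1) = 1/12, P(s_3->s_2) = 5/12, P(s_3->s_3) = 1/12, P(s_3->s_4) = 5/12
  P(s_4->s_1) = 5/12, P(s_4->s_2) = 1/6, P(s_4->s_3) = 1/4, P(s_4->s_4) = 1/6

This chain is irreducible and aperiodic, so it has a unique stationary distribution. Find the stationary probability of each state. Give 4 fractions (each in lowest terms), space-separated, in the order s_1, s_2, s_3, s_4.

Answer: 235/728 667/2184 34/273 45/182

Derivation:
The stationary distribution satisfies pi = pi * P, i.e.:
  pi_s_1 = 1/3*pi_s_1 + 1/3*pi_s_2 + 1/12*pi_s_3 + 5/12*pi_s_4
  pi_s_2 = 1/2*pi_s_1 + 1/6*pi_s_2 + 5/12*pi_s_3 + 1/6*pi_s_4
  pi_s_3 = 1/12*pi_s_1 + 1/12*pi_s_2 + 1/12*pi_s_3 + 1/4*pi_s_4
  pi_s_4 = 1/12*pi_s_1 + 5/12*pi_s_2 + 5/12*pi_s_3 + 1/6*pi_s_4
with normalization: pi_s_1 + pi_s_2 + pi_s_3 + pi_s_4 = 1.

Using the first 3 balance equations plus normalization, the linear system A*pi = b is:
  [-2/3, 1/3, 1/12, 5/12] . pi = 0
  [1/2, -5/6, 5/12, 1/6] . pi = 0
  [1/12, 1/12, -11/12, 1/4] . pi = 0
  [1, 1, 1, 1] . pi = 1

Solving yields:
  pi_s_1 = 235/728
  pi_s_2 = 667/2184
  pi_s_3 = 34/273
  pi_s_4 = 45/182

Verification (pi * P):
  235/728*1/3 + 667/2184*1/3 + 34/273*1/12 + 45/182*5/12 = 235/728 = pi_s_1  (ok)
  235/728*1/2 + 667/2184*1/6 + 34/273*5/12 + 45/182*1/6 = 667/2184 = pi_s_2  (ok)
  235/728*1/12 + 667/2184*1/12 + 34/273*1/12 + 45/182*1/4 = 34/273 = pi_s_3  (ok)
  235/728*1/12 + 667/2184*5/12 + 34/273*5/12 + 45/182*1/6 = 45/182 = pi_s_4  (ok)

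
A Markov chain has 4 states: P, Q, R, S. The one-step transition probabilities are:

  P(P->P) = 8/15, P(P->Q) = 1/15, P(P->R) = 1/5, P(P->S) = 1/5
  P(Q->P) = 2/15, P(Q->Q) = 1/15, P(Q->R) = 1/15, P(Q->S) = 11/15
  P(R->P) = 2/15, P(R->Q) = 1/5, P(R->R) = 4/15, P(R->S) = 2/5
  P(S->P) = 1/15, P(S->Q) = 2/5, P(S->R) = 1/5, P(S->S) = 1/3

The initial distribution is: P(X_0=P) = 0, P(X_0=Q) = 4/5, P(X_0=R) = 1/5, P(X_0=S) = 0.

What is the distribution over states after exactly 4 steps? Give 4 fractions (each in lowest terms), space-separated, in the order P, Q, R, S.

Answer: 8602/50625 20183/84375 46361/253125 20641/50625

Derivation:
Propagating the distribution step by step (d_{t+1} = d_t * P):
d_0 = (P=0, Q=4/5, R=1/5, S=0)
  d_1[P] = 0*8/15 + 4/5*2/15 + 1/5*2/15 + 0*1/15 = 2/15
  d_1[Q] = 0*1/15 + 4/5*1/15 + 1/5*1/5 + 0*2/5 = 7/75
  d_1[R] = 0*1/5 + 4/5*1/15 + 1/5*4/15 + 0*1/5 = 8/75
  d_1[S] = 0*1/5 + 4/5*11/15 + 1/5*2/5 + 0*1/3 = 2/3
d_1 = (P=2/15, Q=7/75, R=8/75, S=2/3)
  d_2[P] = 2/15*8/15 + 7/75*2/15 + 8/75*2/15 + 2/3*1/15 = 32/225
  d_2[Q] = 2/15*1/15 + 7/75*1/15 + 8/75*1/5 + 2/3*2/5 = 341/1125
  d_2[R] = 2/15*1/5 + 7/75*1/15 + 8/75*4/15 + 2/3*1/5 = 73/375
  d_2[S] = 2/15*1/5 + 7/75*11/15 + 8/75*2/5 + 2/3*1/3 = 9/25
d_2 = (P=32/225, Q=341/1125, R=73/375, S=9/25)
  d_3[P] = 32/225*8/15 + 341/1125*2/15 + 73/375*2/15 + 9/25*1/15 = 187/1125
  d_3[Q] = 32/225*1/15 + 341/1125*1/15 + 73/375*1/5 + 9/25*2/5 = 1196/5625
  d_3[R] = 32/225*1/5 + 341/1125*1/15 + 73/375*4/15 + 9/25*1/5 = 2912/16875
  d_3[S] = 32/225*1/5 + 341/1125*11/15 + 73/375*2/5 + 9/25*1/3 = 1514/3375
d_3 = (P=187/1125, Q=1196/5625, R=2912/16875, S=1514/3375)
  d_4[P] = 187/1125*8/15 + 1196/5625*2/15 + 2912/16875*2/15 + 1514/3375*1/15 = 8602/50625
  d_4[Q] = 187/1125*1/15 + 1196/5625*1/15 + 2912/16875*1/5 + 1514/3375*2/5 = 20183/84375
  d_4[R] = 187/1125*1/5 + 1196/5625*1/15 + 2912/16875*4/15 + 1514/3375*1/5 = 46361/253125
  d_4[S] = 187/1125*1/5 + 1196/5625*11/15 + 2912/16875*2/5 + 1514/3375*1/3 = 20641/50625
d_4 = (P=8602/50625, Q=20183/84375, R=46361/253125, S=20641/50625)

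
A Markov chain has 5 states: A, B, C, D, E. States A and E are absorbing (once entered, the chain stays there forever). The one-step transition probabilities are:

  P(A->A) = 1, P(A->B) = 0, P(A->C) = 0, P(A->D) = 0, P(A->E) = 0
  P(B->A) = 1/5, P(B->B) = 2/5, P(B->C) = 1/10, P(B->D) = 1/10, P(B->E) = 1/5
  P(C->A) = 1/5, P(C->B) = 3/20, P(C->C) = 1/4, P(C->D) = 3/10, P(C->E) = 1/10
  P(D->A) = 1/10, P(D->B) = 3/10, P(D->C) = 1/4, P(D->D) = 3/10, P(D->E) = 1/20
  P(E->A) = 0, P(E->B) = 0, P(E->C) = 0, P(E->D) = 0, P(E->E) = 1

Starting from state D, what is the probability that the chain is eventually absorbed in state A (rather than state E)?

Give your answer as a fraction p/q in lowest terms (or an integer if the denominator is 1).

Answer: 176/299

Derivation:
Let a_i = P(absorbed in A | start in state i).
Boundary conditions: a_A = 1, a_E = 0.
For each transient state i, a_i = sum_j P(i->j) * a_j:
  a_B = 1/5*a_A + 2/5*a_B + 1/10*a_C + 1/10*a_D + 1/5*a_E
  a_C = 1/5*a_A + 3/20*a_B + 1/4*a_C + 3/10*a_D + 1/10*a_E
  a_D = 1/10*a_A + 3/10*a_B + 1/4*a_C + 3/10*a_D + 1/20*a_E

Substituting a_A = 1 and a_E = 0, rearrange to (I - Q) a = r where r[i] = P(i -> A):
  [3/5, -1/10, -1/10] . (a_B, a_C, a_D) = 1/5
  [-3/20, 3/4, -3/10] . (a_B, a_C, a_D) = 1/5
  [-3/10, -1/4, 7/10] . (a_B, a_C, a_D) = 1/10

Solving yields:
  a_B = 478/897
  a_C = 14/23
  a_D = 176/299

Starting state is D, so the absorption probability is a_D = 176/299.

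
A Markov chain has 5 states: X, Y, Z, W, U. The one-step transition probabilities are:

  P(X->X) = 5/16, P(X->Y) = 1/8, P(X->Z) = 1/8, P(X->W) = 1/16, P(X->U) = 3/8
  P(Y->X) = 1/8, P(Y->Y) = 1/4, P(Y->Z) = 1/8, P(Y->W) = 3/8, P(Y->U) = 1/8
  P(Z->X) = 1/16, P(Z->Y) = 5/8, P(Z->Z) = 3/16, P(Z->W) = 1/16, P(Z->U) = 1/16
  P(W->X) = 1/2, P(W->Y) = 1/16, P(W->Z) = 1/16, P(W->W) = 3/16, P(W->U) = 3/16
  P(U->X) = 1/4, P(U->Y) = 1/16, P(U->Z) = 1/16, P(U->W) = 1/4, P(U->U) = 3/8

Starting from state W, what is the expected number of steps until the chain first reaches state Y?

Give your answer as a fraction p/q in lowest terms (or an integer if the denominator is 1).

Answer: 59344/8073

Derivation:
Let h_i = expected steps to first reach Y from state i.
Boundary: h_Y = 0.
First-step equations for the other states:
  h_X = 1 + 5/16*h_X + 1/8*h_Y + 1/8*h_Z + 1/16*h_W + 3/8*h_U
  h_Z = 1 + 1/16*h_X + 5/8*h_Y + 3/16*h_Z + 1/16*h_W + 1/16*h_U
  h_W = 1 + 1/2*h_X + 1/16*h_Y + 1/16*h_Z + 3/16*h_W + 3/16*h_U
  h_U = 1 + 1/4*h_X + 1/16*h_Y + 1/16*h_Z + 1/4*h_W + 3/8*h_U

Substituting h_Y = 0 and rearranging gives the linear system (I - Q) h = 1:
  [11/16, -1/8, -1/16, -3/8] . (h_X, h_Z, h_W, h_U) = 1
  [-1/16, 13/16, -1/16, -1/16] . (h_X, h_Z, h_W, h_U) = 1
  [-1/2, -1/16, 13/16, -3/16] . (h_X, h_Z, h_W, h_U) = 1
  [-1/4, -1/16, -1/4, 5/8] . (h_X, h_Z, h_W, h_U) = 1

Solving yields:
  h_X = 54560/8073
  h_Z = 7792/2691
  h_W = 59344/8073
  h_U = 20272/2691

Starting state is W, so the expected hitting time is h_W = 59344/8073.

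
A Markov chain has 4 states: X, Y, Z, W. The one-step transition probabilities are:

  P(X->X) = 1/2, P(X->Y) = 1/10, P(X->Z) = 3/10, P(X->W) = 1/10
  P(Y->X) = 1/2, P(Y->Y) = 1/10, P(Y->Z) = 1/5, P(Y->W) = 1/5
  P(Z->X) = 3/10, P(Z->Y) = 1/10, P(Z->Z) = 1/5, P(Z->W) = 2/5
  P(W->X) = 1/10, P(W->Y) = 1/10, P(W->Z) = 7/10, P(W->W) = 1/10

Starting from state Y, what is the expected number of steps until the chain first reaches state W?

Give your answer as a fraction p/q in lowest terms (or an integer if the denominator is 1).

Let h_i = expected steps to first reach W from state i.
Boundary: h_W = 0.
First-step equations for the other states:
  h_X = 1 + 1/2*h_X + 1/10*h_Y + 3/10*h_Z + 1/10*h_W
  h_Y = 1 + 1/2*h_X + 1/10*h_Y + 1/5*h_Z + 1/5*h_W
  h_Z = 1 + 3/10*h_X + 1/10*h_Y + 1/5*h_Z + 2/5*h_W

Substituting h_W = 0 and rearranging gives the linear system (I - Q) h = 1:
  [1/2, -1/10, -3/10] . (h_X, h_Y, h_Z) = 1
  [-1/2, 9/10, -1/5] . (h_X, h_Y, h_Z) = 1
  [-3/10, -1/10, 4/5] . (h_X, h_Y, h_Z) = 1

Solving yields:
  h_X = 275/52
  h_Y = 255/52
  h_Z = 50/13

Starting state is Y, so the expected hitting time is h_Y = 255/52.

Answer: 255/52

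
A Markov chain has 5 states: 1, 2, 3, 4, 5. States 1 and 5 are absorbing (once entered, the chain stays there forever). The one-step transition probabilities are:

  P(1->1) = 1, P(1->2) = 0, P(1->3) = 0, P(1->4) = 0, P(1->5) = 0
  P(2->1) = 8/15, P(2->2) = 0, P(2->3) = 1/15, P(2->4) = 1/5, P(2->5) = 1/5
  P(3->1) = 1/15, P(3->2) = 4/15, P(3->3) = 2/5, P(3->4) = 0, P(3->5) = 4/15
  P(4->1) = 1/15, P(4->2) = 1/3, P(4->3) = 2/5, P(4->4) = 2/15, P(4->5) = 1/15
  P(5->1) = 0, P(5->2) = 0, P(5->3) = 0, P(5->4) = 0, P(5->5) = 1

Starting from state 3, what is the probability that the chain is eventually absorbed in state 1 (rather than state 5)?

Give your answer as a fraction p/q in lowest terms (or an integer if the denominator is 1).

Let a_i = P(absorbed in 1 | start in state i).
Boundary conditions: a_1 = 1, a_5 = 0.
For each transient state i, a_i = sum_j P(i->j) * a_j:
  a_2 = 8/15*a_1 + 0*a_2 + 1/15*a_3 + 1/5*a_4 + 1/5*a_5
  a_3 = 1/15*a_1 + 4/15*a_2 + 2/5*a_3 + 0*a_4 + 4/15*a_5
  a_4 = 1/15*a_1 + 1/3*a_2 + 2/5*a_3 + 2/15*a_4 + 1/15*a_5

Substituting a_1 = 1 and a_5 = 0, rearrange to (I - Q) a = r where r[i] = P(i -> 1):
  [1, -1/15, -1/5] . (a_2, a_3, a_4) = 8/15
  [-4/15, 3/5, 0] . (a_2, a_3, a_4) = 1/15
  [-1/3, -2/5, 13/15] . (a_2, a_3, a_4) = 1/15

Solving yields:
  a_2 = 497/748
  a_3 = 76/187
  a_4 = 389/748

Starting state is 3, so the absorption probability is a_3 = 76/187.

Answer: 76/187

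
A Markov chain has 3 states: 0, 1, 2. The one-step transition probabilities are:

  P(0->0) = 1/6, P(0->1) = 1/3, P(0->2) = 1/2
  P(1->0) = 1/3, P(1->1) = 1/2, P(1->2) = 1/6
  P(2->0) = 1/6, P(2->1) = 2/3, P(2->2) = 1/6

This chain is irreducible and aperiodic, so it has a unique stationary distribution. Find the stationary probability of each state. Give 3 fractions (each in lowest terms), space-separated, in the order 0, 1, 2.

The stationary distribution satisfies pi = pi * P, i.e.:
  pi_0 = 1/6*pi_0 + 1/3*pi_1 + 1/6*pi_2
  pi_1 = 1/3*pi_0 + 1/2*pi_1 + 2/3*pi_2
  pi_2 = 1/2*pi_0 + 1/6*pi_1 + 1/6*pi_2
with normalization: pi_0 + pi_1 + pi_2 = 1.

Using the first 2 balance equations plus normalization, the linear system A*pi = b is:
  [-5/6, 1/3, 1/6] . pi = 0
  [1/3, -1/2, 2/3] . pi = 0
  [1, 1, 1] . pi = 1

Solving yields:
  pi_0 = 1/4
  pi_1 = 1/2
  pi_2 = 1/4

Verification (pi * P):
  1/4*1/6 + 1/2*1/3 + 1/4*1/6 = 1/4 = pi_0  (ok)
  1/4*1/3 + 1/2*1/2 + 1/4*2/3 = 1/2 = pi_1  (ok)
  1/4*1/2 + 1/2*1/6 + 1/4*1/6 = 1/4 = pi_2  (ok)

Answer: 1/4 1/2 1/4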